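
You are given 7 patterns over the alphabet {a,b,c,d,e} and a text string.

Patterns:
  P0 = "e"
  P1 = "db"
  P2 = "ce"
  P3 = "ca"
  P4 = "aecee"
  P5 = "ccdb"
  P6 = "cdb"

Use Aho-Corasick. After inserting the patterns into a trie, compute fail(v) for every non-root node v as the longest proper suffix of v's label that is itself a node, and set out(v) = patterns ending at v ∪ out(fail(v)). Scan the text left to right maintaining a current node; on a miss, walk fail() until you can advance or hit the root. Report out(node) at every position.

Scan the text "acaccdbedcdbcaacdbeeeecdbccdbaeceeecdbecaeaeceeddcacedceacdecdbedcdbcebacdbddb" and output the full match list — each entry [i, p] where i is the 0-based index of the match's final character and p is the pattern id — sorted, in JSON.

Construct AC machine:
Trie (insert patterns):
  n0 'ε': a→7 c→4 d→2 e→1
  n1 'e': ·  [P0 ends]
  n2 'd': b→3
  n3 'db': ·  [P1 ends]
  n4 'c': a→6 c→12 d→15 e→5
  n5 'ce': ·  [P2 ends]
  n6 'ca': ·  [P3 ends]
  n7 'a': e→8
  n8 'ae': c→9
  n9 'aec': e→10
  n10 'aece': e→11
  n11 'aecee': ·  [P4 ends]
  n12 'cc': d→13
  n13 'ccd': b→14
  n14 'ccdb': ·  [P5 ends]
  n15 'cd': b→16
  n16 'cdb': ·  [P6 ends]

Failure links (BFS by depth):
  n1('e'): parent n0 fail=0; on 'e' 0 → fail=0;  out {0}∪∅={0}
  n2('d'): parent n0 fail=0; on 'd' 0 → fail=0;  out ∅∪∅=∅
  n4('c'): parent n0 fail=0; on 'c' 0 → fail=0;  out ∅∪∅=∅
  n7('a'): parent n0 fail=0; on 'a' 0 → fail=0;  out ∅∪∅=∅
  n3('db'): parent n2 fail=0; on 'b' 0 → fail=0;  out {1}∪∅={1}
  n5('ce'): parent n4 fail=0; on 'e' 0 → fail=1;  out {2}∪{0}={0,2}
  n6('ca'): parent n4 fail=0; on 'a' 0 → fail=7;  out {3}∪∅={3}
  n8('ae'): parent n7 fail=0; on 'e' 0 → fail=1;  out ∅∪{0}={0}
  n12('cc'): parent n4 fail=0; on 'c' 0 → fail=4;  out ∅∪∅=∅
  n15('cd'): parent n4 fail=0; on 'd' 0 → fail=2;  out ∅∪∅=∅
  n9('aec'): parent n8 fail=1; on 'c' 1→0 → fail=4;  out ∅∪∅=∅
  n13('ccd'): parent n12 fail=4; on 'd' 4 → fail=15;  out ∅∪∅=∅
  n16('cdb'): parent n15 fail=2; on 'b' 2 → fail=3;  out {6}∪{1}={1,6}
  n10('aece'): parent n9 fail=4; on 'e' 4 → fail=5;  out ∅∪{0,2}={0,2}
  n14('ccdb'): parent n13 fail=15; on 'b' 15 → fail=16;  out {5}∪{1,6}={1,5,6}
  n11('aecee'): parent n10 fail=5; on 'e' 5→1→0 → fail=1;  out {4}∪{0}={0,4}

Scan:
i=0 'a': node 0→7
i=1 'c': node 7→4 ·f
i=2 'a': node 4→6  emit P3@[1:2]
i=3 'c': node 6→4 ·f
i=4 'c': node 4→12
i=5 'd': node 12→13
i=6 'b': node 13→14  emit P1@[5:6],P5@[3:6],P6@[4:6]
i=7 'e': node 14→1 ·f  emit P0@[7:7]
i=8 'd': node 1→2 ·f
i=9 'c': node 2→4 ·f
i=10 'd': node 4→15
i=11 'b': node 15→16  emit P1@[10:11],P6@[9:11]
i=12 'c': node 16→4 ·f
i=13 'a': node 4→6  emit P3@[12:13]
i=14 'a': node 6→7 ·f
i=15 'c': node 7→4 ·f
i=16 'd': node 4→15
i=17 'b': node 15→16  emit P1@[16:17],P6@[15:17]
i=18 'e': node 16→1 ·f  emit P0@[18:18]
i=19 'e': node 1→1 ·f  emit P0@[19:19]
i=20 'e': node 1→1 ·f  emit P0@[20:20]
i=21 'e': node 1→1 ·f  emit P0@[21:21]
i=22 'c': node 1→4 ·f
i=23 'd': node 4→15
i=24 'b': node 15→16  emit P1@[23:24],P6@[22:24]
i=25 'c': node 16→4 ·f
i=26 'c': node 4→12
i=27 'd': node 12→13
i=28 'b': node 13→14  emit P1@[27:28],P5@[25:28],P6@[26:28]
i=29 'a': node 14→7 ·f
i=30 'e': node 7→8  emit P0@[30:30]
i=31 'c': node 8→9
i=32 'e': node 9→10  emit P0@[32:32],P2@[31:32]
i=33 'e': node 10→11  emit P0@[33:33],P4@[29:33]
i=34 'e': node 11→1 ·f  emit P0@[34:34]
i=35 'c': node 1→4 ·f
i=36 'd': node 4→15
i=37 'b': node 15→16  emit P1@[36:37],P6@[35:37]
i=38 'e': node 16→1 ·f  emit P0@[38:38]
i=39 'c': node 1→4 ·f
i=40 'a': node 4→6  emit P3@[39:40]
i=41 'e': node 6→8 ·f  emit P0@[41:41]
i=42 'a': node 8→7 ·f
i=43 'e': node 7→8  emit P0@[43:43]
i=44 'c': node 8→9
i=45 'e': node 9→10  emit P0@[45:45],P2@[44:45]
i=46 'e': node 10→11  emit P0@[46:46],P4@[42:46]
i=47 'd': node 11→2 ·f
i=48 'd': node 2→2 ·f
i=49 'c': node 2→4 ·f
i=50 'a': node 4→6  emit P3@[49:50]
i=51 'c': node 6→4 ·f
i=52 'e': node 4→5  emit P0@[52:52],P2@[51:52]
i=53 'd': node 5→2 ·f
i=54 'c': node 2→4 ·f
i=55 'e': node 4→5  emit P0@[55:55],P2@[54:55]
i=56 'a': node 5→7 ·f
i=57 'c': node 7→4 ·f
i=58 'd': node 4→15
i=59 'e': node 15→1 ·f  emit P0@[59:59]
i=60 'c': node 1→4 ·f
i=61 'd': node 4→15
i=62 'b': node 15→16  emit P1@[61:62],P6@[60:62]
i=63 'e': node 16→1 ·f  emit P0@[63:63]
i=64 'd': node 1→2 ·f
i=65 'c': node 2→4 ·f
i=66 'd': node 4→15
i=67 'b': node 15→16  emit P1@[66:67],P6@[65:67]
i=68 'c': node 16→4 ·f
i=69 'e': node 4→5  emit P0@[69:69],P2@[68:69]
i=70 'b': node 5→0 ·f
i=71 'a': node 0→7
i=72 'c': node 7→4 ·f
i=73 'd': node 4→15
i=74 'b': node 15→16  emit P1@[73:74],P6@[72:74]
i=75 'd': node 16→2 ·f
i=76 'd': node 2→2 ·f
i=77 'b': node 2→3  emit P1@[76:77]

Result: [[2,3],[6,1],[6,5],[6,6],[7,0],[11,1],[11,6],[13,3],[17,1],[17,6],[18,0],[19,0],[20,0],[21,0],[24,1],[24,6],[28,1],[28,5],[28,6],[30,0],[32,0],[32,2],[33,0],[33,4],[34,0],[37,1],[37,6],[38,0],[40,3],[41,0],[43,0],[45,0],[45,2],[46,0],[46,4],[50,3],[52,0],[52,2],[55,0],[55,2],[59,0],[62,1],[62,6],[63,0],[67,1],[67,6],[69,0],[69,2],[74,1],[74,6],[77,1]]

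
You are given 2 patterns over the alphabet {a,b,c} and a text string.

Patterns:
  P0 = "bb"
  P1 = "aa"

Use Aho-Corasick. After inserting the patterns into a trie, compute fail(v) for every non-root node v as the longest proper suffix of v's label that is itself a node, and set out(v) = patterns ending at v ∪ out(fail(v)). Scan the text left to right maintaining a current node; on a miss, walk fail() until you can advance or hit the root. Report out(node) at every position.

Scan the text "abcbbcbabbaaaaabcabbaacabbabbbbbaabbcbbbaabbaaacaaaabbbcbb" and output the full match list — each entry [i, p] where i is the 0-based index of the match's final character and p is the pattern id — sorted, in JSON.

Build:
Trie nodes:
  0='ε' goto a→3 b→1
  1='b' goto b→2
  2='bb' goto ·  [P0 ends]
  3='a' goto a→4
  4='aa' goto ·  [P1 ends]

BFS fail/out derivation:
  n1('b'): parent n0 fail=0; on 'b' 0 → fail=0;  out ∅∪∅=∅
  n3('a'): parent n0 fail=0; on 'a' 0 → fail=0;  out ∅∪∅=∅
  n2('bb'): parent n1 fail=0; on 'b' 0 → fail=1;  out {0}∪∅={0}
  n4('aa'): parent n3 fail=0; on 'a' 0 → fail=3;  out {1}∪∅={1}

Text stream:
i=0 'a': node 0→3
i=1 'b': node 3→1 ·f
i=2 'c': node 1→0 ·f
i=3 'b': node 0→1
i=4 'b': node 1→2  ** P0@[3:4]
i=5 'c': node 2→0 ·f
i=6 'b': node 0→1
i=7 'a': node 1→3 ·f
i=8 'b': node 3→1 ·f
i=9 'b': node 1→2  ** P0@[8:9]
i=10 'a': node 2→3 ·f
i=11 'a': node 3→4  ** P1@[10:11]
i=12 'a': node 4→4 ·f  ** P1@[11:12]
i=13 'a': node 4→4 ·f  ** P1@[12:13]
i=14 'a': node 4→4 ·f  ** P1@[13:14]
i=15 'b': node 4→1 ·f
i=16 'c': node 1→0 ·f
i=17 'a': node 0→3
i=18 'b': node 3→1 ·f
i=19 'b': node 1→2  ** P0@[18:19]
i=20 'a': node 2→3 ·f
i=21 'a': node 3→4  ** P1@[20:21]
i=22 'c': node 4→0 ·f
i=23 'a': node 0→3
i=24 'b': node 3→1 ·f
i=25 'b': node 1→2  ** P0@[24:25]
i=26 'a': node 2→3 ·f
i=27 'b': node 3→1 ·f
i=28 'b': node 1→2  ** P0@[27:28]
i=29 'b': node 2→2 ·f  ** P0@[28:29]
i=30 'b': node 2→2 ·f  ** P0@[29:30]
i=31 'b': node 2→2 ·f  ** P0@[30:31]
i=32 'a': node 2→3 ·f
i=33 'a': node 3→4  ** P1@[32:33]
i=34 'b': node 4→1 ·f
i=35 'b': node 1→2  ** P0@[34:35]
i=36 'c': node 2→0 ·f
i=37 'b': node 0→1
i=38 'b': node 1→2  ** P0@[37:38]
i=39 'b': node 2→2 ·f  ** P0@[38:39]
i=40 'a': node 2→3 ·f
i=41 'a': node 3→4  ** P1@[40:41]
i=42 'b': node 4→1 ·f
i=43 'b': node 1→2  ** P0@[42:43]
i=44 'a': node 2→3 ·f
i=45 'a': node 3→4  ** P1@[44:45]
i=46 'a': node 4→4 ·f  ** P1@[45:46]
i=47 'c': node 4→0 ·f
i=48 'a': node 0→3
i=49 'a': node 3→4  ** P1@[48:49]
i=50 'a': node 4→4 ·f  ** P1@[49:50]
i=51 'a': node 4→4 ·f  ** P1@[50:51]
i=52 'b': node 4→1 ·f
i=53 'b': node 1→2  ** P0@[52:53]
i=54 'b': node 2→2 ·f  ** P0@[53:54]
i=55 'c': node 2→0 ·f
i=56 'b': node 0→1
i=57 'b': node 1→2  ** P0@[56:57]

All matches (sorted): [[4,0],[9,0],[11,1],[12,1],[13,1],[14,1],[19,0],[21,1],[25,0],[28,0],[29,0],[30,0],[31,0],[33,1],[35,0],[38,0],[39,0],[41,1],[43,0],[45,1],[46,1],[49,1],[50,1],[51,1],[53,0],[54,0],[57,0]]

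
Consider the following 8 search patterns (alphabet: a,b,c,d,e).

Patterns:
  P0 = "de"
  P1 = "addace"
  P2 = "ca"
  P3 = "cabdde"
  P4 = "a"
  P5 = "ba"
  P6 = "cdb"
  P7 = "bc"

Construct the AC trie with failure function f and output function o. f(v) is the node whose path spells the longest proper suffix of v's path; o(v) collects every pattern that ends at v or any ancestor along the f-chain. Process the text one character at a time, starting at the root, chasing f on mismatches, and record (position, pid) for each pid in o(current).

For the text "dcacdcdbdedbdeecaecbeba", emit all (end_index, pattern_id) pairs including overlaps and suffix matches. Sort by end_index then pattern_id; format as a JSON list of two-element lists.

Construct AC machine:
Trie (insert patterns):
  n0 'ε': a→3 b→15 c→9 d→1
  n1 'd': e→2
  n2 'de': ·  [P0 ends]
  n3 'a': d→4  [P4 ends]
  n4 'ad': d→5
  n5 'add': a→6
  n6 'adda': c→7
  n7 'addac': e→8
  n8 'addace': ·  [P1 ends]
  n9 'c': a→10 d→17
  n10 'ca': b→11  [P2 ends]
  n11 'cab': d→12
  n12 'cabd': d→13
  n13 'cabdd': e→14
  n14 'cabdde': ·  [P3 ends]
  n15 'b': a→16 c→19
  n16 'ba': ·  [P5 ends]
  n17 'cd': b→18
  n18 'cdb': ·  [P6 ends]
  n19 'bc': ·  [P7 ends]

BFS fail/out derivation:
  n1('d'): parent n0 fail=0; on 'd' 0 → fail=0;  out ∅∪∅=∅
  n3('a'): parent n0 fail=0; on 'a' 0 → fail=0;  out {4}∪∅={4}
  n9('c'): parent n0 fail=0; on 'c' 0 → fail=0;  out ∅∪∅=∅
  n15('b'): parent n0 fail=0; on 'b' 0 → fail=0;  out ∅∪∅=∅
  n2('de'): parent n1 fail=0; on 'e' 0 → fail=0;  out {0}∪∅={0}
  n4('ad'): parent n3 fail=0; on 'd' 0 → fail=1;  out ∅∪∅=∅
  n10('ca'): parent n9 fail=0; on 'a' 0 → fail=3;  out {2}∪{4}={2,4}
  n16('ba'): parent n15 fail=0; on 'a' 0 → fail=3;  out {5}∪{4}={4,5}
  n17('cd'): parent n9 fail=0; on 'd' 0 → fail=1;  out ∅∪∅=∅
  n19('bc'): parent n15 fail=0; on 'c' 0 → fail=9;  out {7}∪∅={7}
  n5('add'): parent n4 fail=1; on 'd' 1→0 → fail=1;  out ∅∪∅=∅
  n11('cab'): parent n10 fail=3; on 'b' 3→0 → fail=15;  out ∅∪∅=∅
  n18('cdb'): parent n17 fail=1; on 'b' 1→0 → fail=15;  out {6}∪∅={6}
  n6('adda'): parent n5 fail=1; on 'a' 1→0 → fail=3;  out ∅∪{4}={4}
  n12('cabd'): parent n11 fail=15; on 'd' 15→0 → fail=1;  out ∅∪∅=∅
  n7('addac'): parent n6 fail=3; on 'c' 3→0 → fail=9;  out ∅∪∅=∅
  n13('cabdd'): parent n12 fail=1; on 'd' 1→0 → fail=1;  out ∅∪∅=∅
  n8('addace'): parent n7 fail=9; on 'e' 9→0 → fail=0;  out {1}∪∅={1}
  n14('cabdde'): parent n13 fail=1; on 'e' 1 → fail=2;  out {3}∪{0}={0,3}

Text stream:
pos 0 'd': at 1
pos 1 'c': at 9 ·f
pos 2 'a': at 10  → match P2@[1:2],P4@[2:2]
pos 3 'c': at 9 ·f
pos 4 'd': at 17
pos 5 'c': at 9 ·f
pos 6 'd': at 17
pos 7 'b': at 18  → match P6@[5:7]
pos 8 'd': at 1 ·f
pos 9 'e': at 2  → match P0@[8:9]
pos 10 'd': at 1 ·f
pos 11 'b': at 15 ·f
pos 12 'd': at 1 ·f
pos 13 'e': at 2  → match P0@[12:13]
pos 14 'e': at 0 ·f
pos 15 'c': at 9
pos 16 'a': at 10  → match P2@[15:16],P4@[16:16]
pos 17 'e': at 0 ·f
pos 18 'c': at 9
pos 19 'b': at 15 ·f
pos 20 'e': at 0 ·f
pos 21 'b': at 15
pos 22 'a': at 16  → match P4@[22:22],P5@[21:22]

Result: [[2,2],[2,4],[7,6],[9,0],[13,0],[16,2],[16,4],[22,4],[22,5]]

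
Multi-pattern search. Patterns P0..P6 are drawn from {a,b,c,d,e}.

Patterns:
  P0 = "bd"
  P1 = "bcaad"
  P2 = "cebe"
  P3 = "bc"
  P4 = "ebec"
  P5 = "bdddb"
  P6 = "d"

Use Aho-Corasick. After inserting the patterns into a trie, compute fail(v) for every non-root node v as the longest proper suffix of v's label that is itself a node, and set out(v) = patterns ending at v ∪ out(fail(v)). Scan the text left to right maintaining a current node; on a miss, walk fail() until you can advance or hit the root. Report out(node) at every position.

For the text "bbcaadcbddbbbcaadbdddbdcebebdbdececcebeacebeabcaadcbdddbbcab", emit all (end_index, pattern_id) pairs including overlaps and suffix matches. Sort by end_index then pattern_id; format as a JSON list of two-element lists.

Build automaton:
Trie (insert patterns):
  0='ε' goto b→1 c→7 d→18 e→11
  1='b' goto c→3 d→2
  2='bd' goto d→15  ←P0
  3='bc' goto a→4  ←P3
  4='bca' goto a→5
  5='bcaa' goto d→6
  6='bcaad' goto ·  ←P1
  7='c' goto e→8
  8='ce' goto b→9
  9='ceb' goto e→10
  10='cebe' goto ·  ←P2
  11='e' goto b→12
  12='eb' goto e→13
  13='ebe' goto c→14
  14='ebec' goto ·  ←P4
  15='bdd' goto d→16
  16='bddd' goto b→17
  17='bdddb' goto ·  ←P5
  18='d' goto ·  ←P6

Failure links (BFS by depth):
  n1('b'): parent n0 fail=0; on 'b' 0 → fail=0;  out ∅∪∅=∅
  n7('c'): parent n0 fail=0; on 'c' 0 → fail=0;  out ∅∪∅=∅
  n11('e'): parent n0 fail=0; on 'e' 0 → fail=0;  out ∅∪∅=∅
  n18('d'): parent n0 fail=0; on 'd' 0 → fail=0;  out {6}∪∅={6}
  n2('bd'): parent n1 fail=0; on 'd' 0 → fail=18;  out {0}∪{6}={0,6}
  n3('bc'): parent n1 fail=0; on 'c' 0 → fail=7;  out {3}∪∅={3}
  n8('ce'): parent n7 fail=0; on 'e' 0 → fail=11;  out ∅∪∅=∅
  n12('eb'): parent n11 fail=0; on 'b' 0 → fail=1;  out ∅∪∅=∅
  n4('bca'): parent n3 fail=7; on 'a' 7→0 → fail=0;  out ∅∪∅=∅
  n9('ceb'): parent n8 fail=11; on 'b' 11 → fail=12;  out ∅∪∅=∅
  n13('ebe'): parent n12 fail=1; on 'e' 1→0 → fail=11;  out ∅∪∅=∅
  n15('bdd'): parent n2 fail=18; on 'd' 18→0 → fail=18;  out ∅∪{6}={6}
  n5('bcaa'): parent n4 fail=0; on 'a' 0 → fail=0;  out ∅∪∅=∅
  n10('cebe'): parent n9 fail=12; on 'e' 12 → fail=13;  out {2}∪∅={2}
  n14('ebec'): parent n13 fail=11; on 'c' 11→0 → fail=7;  out {4}∪∅={4}
  n16('bddd'): parent n15 fail=18; on 'd' 18→0 → fail=18;  out ∅∪{6}={6}
  n6('bcaad'): parent n5 fail=0; on 'd' 0 → fail=18;  out {1}∪{6}={1,6}
  n17('bdddb'): parent n16 fail=18; on 'b' 18→0 → fail=1;  out {5}∪∅={5}

Run:
pos 0 'b': at 1
pos 1 'b': at 1 ·f
pos 2 'c': at 3  → match P3@[1:2]
pos 3 'a': at 4
pos 4 'a': at 5
pos 5 'd': at 6  → match P1@[1:5],P6@[5:5]
pos 6 'c': at 7 ·f
pos 7 'b': at 1 ·f
pos 8 'd': at 2  → match P0@[7:8],P6@[8:8]
pos 9 'd': at 15  → match P6@[9:9]
pos 10 'b': at 1 ·f
pos 11 'b': at 1 ·f
pos 12 'b': at 1 ·f
pos 13 'c': at 3  → match P3@[12:13]
pos 14 'a': at 4
pos 15 'a': at 5
pos 16 'd': at 6  → match P1@[12:16],P6@[16:16]
pos 17 'b': at 1 ·f
pos 18 'd': at 2  → match P0@[17:18],P6@[18:18]
pos 19 'd': at 15  → match P6@[19:19]
pos 20 'd': at 16  → match P6@[20:20]
pos 21 'b': at 17  → match P5@[17:21]
pos 22 'd': at 2 ·f  → match P0@[21:22],P6@[22:22]
pos 23 'c': at 7 ·f
pos 24 'e': at 8
pos 25 'b': at 9
pos 26 'e': at 10  → match P2@[23:26]
pos 27 'b': at 12 ·f
pos 28 'd': at 2 ·f  → match P0@[27:28],P6@[28:28]
pos 29 'b': at 1 ·f
pos 30 'd': at 2  → match P0@[29:30],P6@[30:30]
pos 31 'e': at 11 ·f
pos 32 'c': at 7 ·f
pos 33 'e': at 8
pos 34 'c': at 7 ·f
pos 35 'c': at 7 ·f
pos 36 'e': at 8
pos 37 'b': at 9
pos 38 'e': at 10  → match P2@[35:38]
pos 39 'a': at 0 ·f
pos 40 'c': at 7
pos 41 'e': at 8
pos 42 'b': at 9
pos 43 'e': at 10  → match P2@[40:43]
pos 44 'a': at 0 ·f
pos 45 'b': at 1
pos 46 'c': at 3  → match P3@[45:46]
pos 47 'a': at 4
pos 48 'a': at 5
pos 49 'd': at 6  → match P1@[45:49],P6@[49:49]
pos 50 'c': at 7 ·f
pos 51 'b': at 1 ·f
pos 52 'd': at 2  → match P0@[51:52],P6@[52:52]
pos 53 'd': at 15  → match P6@[53:53]
pos 54 'd': at 16  → match P6@[54:54]
pos 55 'b': at 17  → match P5@[51:55]
pos 56 'b': at 1 ·f
pos 57 'c': at 3  → match P3@[56:57]
pos 58 'a': at 4
pos 59 'b': at 1 ·f

Result: [[2,3],[5,1],[5,6],[8,0],[8,6],[9,6],[13,3],[16,1],[16,6],[18,0],[18,6],[19,6],[20,6],[21,5],[22,0],[22,6],[26,2],[28,0],[28,6],[30,0],[30,6],[38,2],[43,2],[46,3],[49,1],[49,6],[52,0],[52,6],[53,6],[54,6],[55,5],[57,3]]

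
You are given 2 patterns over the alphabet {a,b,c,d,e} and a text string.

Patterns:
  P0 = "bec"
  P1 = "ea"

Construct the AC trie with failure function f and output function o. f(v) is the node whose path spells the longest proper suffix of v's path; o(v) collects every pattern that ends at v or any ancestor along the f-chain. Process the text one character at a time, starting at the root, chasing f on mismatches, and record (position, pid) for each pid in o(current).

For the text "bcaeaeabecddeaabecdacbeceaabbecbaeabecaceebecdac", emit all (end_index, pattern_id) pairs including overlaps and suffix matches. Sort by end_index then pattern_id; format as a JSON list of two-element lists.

Construct AC machine:
Trie (insert patterns):
  0='ε' goto b→1 e→4
  1='b' goto e→2
  2='be' goto c→3
  3='bec' goto ·  [P0 ends]
  4='e' goto a→5
  5='ea' goto ·  [P1 ends]

BFS fail/out derivation:
  fail(1) 'b': from fail(0)=0 chase 'b': 0 ⇒ 0;  out=∅∪out(0)=∅
  fail(4) 'e': from fail(0)=0 chase 'e': 0 ⇒ 0;  out=∅∪out(0)=∅
  fail(2) 'be': from fail(1)=0 chase 'e': 0 ⇒ 4;  out=∅∪out(4)=∅
  fail(5) 'ea': from fail(4)=0 chase 'a': 0 ⇒ 0;  out={1}∪out(0)={1}
  fail(3) 'bec': from fail(2)=4 chase 'c': 4→0 ⇒ 0;  out={0}∪out(0)={0}

Run:
[0] read 'b'  n0⇒n1
[1] read 'c'  n1⇒n0 (fail-walked)
[2] read 'a'  n0⇒n0
[3] read 'e'  n0⇒n4
[4] read 'a'  n4⇒n5  ** P1@[3:4]
[5] read 'e'  n5⇒n4 (fail-walked)
[6] read 'a'  n4⇒n5  ** P1@[5:6]
[7] read 'b'  n5⇒n1 (fail-walked)
[8] read 'e'  n1⇒n2
[9] read 'c'  n2⇒n3  ** P0@[7:9]
[10] read 'd'  n3⇒n0 (fail-walked)
[11] read 'd'  n0⇒n0
[12] read 'e'  n0⇒n4
[13] read 'a'  n4⇒n5  ** P1@[12:13]
[14] read 'a'  n5⇒n0 (fail-walked)
[15] read 'b'  n0⇒n1
[16] read 'e'  n1⇒n2
[17] read 'c'  n2⇒n3  ** P0@[15:17]
[18] read 'd'  n3⇒n0 (fail-walked)
[19] read 'a'  n0⇒n0
[20] read 'c'  n0⇒n0
[21] read 'b'  n0⇒n1
[22] read 'e'  n1⇒n2
[23] read 'c'  n2⇒n3  ** P0@[21:23]
[24] read 'e'  n3⇒n4 (fail-walked)
[25] read 'a'  n4⇒n5  ** P1@[24:25]
[26] read 'a'  n5⇒n0 (fail-walked)
[27] read 'b'  n0⇒n1
[28] read 'b'  n1⇒n1 (fail-walked)
[29] read 'e'  n1⇒n2
[30] read 'c'  n2⇒n3  ** P0@[28:30]
[31] read 'b'  n3⇒n1 (fail-walked)
[32] read 'a'  n1⇒n0 (fail-walked)
[33] read 'e'  n0⇒n4
[34] read 'a'  n4⇒n5  ** P1@[33:34]
[35] read 'b'  n5⇒n1 (fail-walked)
[36] read 'e'  n1⇒n2
[37] read 'c'  n2⇒n3  ** P0@[35:37]
[38] read 'a'  n3⇒n0 (fail-walked)
[39] read 'c'  n0⇒n0
[40] read 'e'  n0⇒n4
[41] read 'e'  n4⇒n4 (fail-walked)
[42] read 'b'  n4⇒n1 (fail-walked)
[43] read 'e'  n1⇒n2
[44] read 'c'  n2⇒n3  ** P0@[42:44]
[45] read 'd'  n3⇒n0 (fail-walked)
[46] read 'a'  n0⇒n0
[47] read 'c'  n0⇒n0

Result: [[4,1],[6,1],[9,0],[13,1],[17,0],[23,0],[25,1],[30,0],[34,1],[37,0],[44,0]]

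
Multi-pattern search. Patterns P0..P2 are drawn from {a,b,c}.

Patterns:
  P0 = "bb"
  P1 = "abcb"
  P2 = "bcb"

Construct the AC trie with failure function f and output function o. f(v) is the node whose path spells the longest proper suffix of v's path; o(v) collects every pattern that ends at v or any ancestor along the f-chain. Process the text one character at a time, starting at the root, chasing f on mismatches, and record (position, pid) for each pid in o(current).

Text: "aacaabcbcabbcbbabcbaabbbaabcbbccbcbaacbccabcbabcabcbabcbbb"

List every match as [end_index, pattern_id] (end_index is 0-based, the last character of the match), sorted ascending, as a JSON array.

Construct AC machine:
Trie nodes:
  n0 'ε': a→3 b→1
  n1 'b': b→2 c→7
  n2 'bb': ·  [P0 ends]
  n3 'a': b→4
  n4 'ab': c→5
  n5 'abc': b→6
  n6 'abcb': ·  [P1 ends]
  n7 'bc': b→8
  n8 'bcb': ·  [P2 ends]

BFS fail/out derivation:
  n1('b'): parent n0 fail=0; on 'b' 0 → fail=0;  out ∅∪∅=∅
  n3('a'): parent n0 fail=0; on 'a' 0 → fail=0;  out ∅∪∅=∅
  n2('bb'): parent n1 fail=0; on 'b' 0 → fail=1;  out {0}∪∅={0}
  n4('ab'): parent n3 fail=0; on 'b' 0 → fail=1;  out ∅∪∅=∅
  n7('bc'): parent n1 fail=0; on 'c' 0 → fail=0;  out ∅∪∅=∅
  n5('abc'): parent n4 fail=1; on 'c' 1 → fail=7;  out ∅∪∅=∅
  n8('bcb'): parent n7 fail=0; on 'b' 0 → fail=1;  out {2}∪∅={2}
  n6('abcb'): parent n5 fail=7; on 'b' 7 → fail=8;  out {1}∪{2}={1,2}

Text stream:
[0] read 'a'  n0⇒n3
[1] read 'a'  n3⇒n3 (fail-walked)
[2] read 'c'  n3⇒n0 (fail-walked)
[3] read 'a'  n0⇒n3
[4] read 'a'  n3⇒n3 (fail-walked)
[5] read 'b'  n3⇒n4
[6] read 'c'  n4⇒n5
[7] read 'b'  n5⇒n6  ** P1@[4:7],P2@[5:7]
[8] read 'c'  n6⇒n7 (fail-walked)
[9] read 'a'  n7⇒n3 (fail-walked)
[10] read 'b'  n3⇒n4
[11] read 'b'  n4⇒n2 (fail-walked)  ** P0@[10:11]
[12] read 'c'  n2⇒n7 (fail-walked)
[13] read 'b'  n7⇒n8  ** P2@[11:13]
[14] read 'b'  n8⇒n2 (fail-walked)  ** P0@[13:14]
[15] read 'a'  n2⇒n3 (fail-walked)
[16] read 'b'  n3⇒n4
[17] read 'c'  n4⇒n5
[18] read 'b'  n5⇒n6  ** P1@[15:18],P2@[16:18]
[19] read 'a'  n6⇒n3 (fail-walked)
[20] read 'a'  n3⇒n3 (fail-walked)
[21] read 'b'  n3⇒n4
[22] read 'b'  n4⇒n2 (fail-walked)  ** P0@[21:22]
[23] read 'b'  n2⇒n2 (fail-walked)  ** P0@[22:23]
[24] read 'a'  n2⇒n3 (fail-walked)
[25] read 'a'  n3⇒n3 (fail-walked)
[26] read 'b'  n3⇒n4
[27] read 'c'  n4⇒n5
[28] read 'b'  n5⇒n6  ** P1@[25:28],P2@[26:28]
[29] read 'b'  n6⇒n2 (fail-walked)  ** P0@[28:29]
[30] read 'c'  n2⇒n7 (fail-walked)
[31] read 'c'  n7⇒n0 (fail-walked)
[32] read 'b'  n0⇒n1
[33] read 'c'  n1⇒n7
[34] read 'b'  n7⇒n8  ** P2@[32:34]
[35] read 'a'  n8⇒n3 (fail-walked)
[36] read 'a'  n3⇒n3 (fail-walked)
[37] read 'c'  n3⇒n0 (fail-walked)
[38] read 'b'  n0⇒n1
[39] read 'c'  n1⇒n7
[40] read 'c'  n7⇒n0 (fail-walked)
[41] read 'a'  n0⇒n3
[42] read 'b'  n3⇒n4
[43] read 'c'  n4⇒n5
[44] read 'b'  n5⇒n6  ** P1@[41:44],P2@[42:44]
[45] read 'a'  n6⇒n3 (fail-walked)
[46] read 'b'  n3⇒n4
[47] read 'c'  n4⇒n5
[48] read 'a'  n5⇒n3 (fail-walked)
[49] read 'b'  n3⇒n4
[50] read 'c'  n4⇒n5
[51] read 'b'  n5⇒n6  ** P1@[48:51],P2@[49:51]
[52] read 'a'  n6⇒n3 (fail-walked)
[53] read 'b'  n3⇒n4
[54] read 'c'  n4⇒n5
[55] read 'b'  n5⇒n6  ** P1@[52:55],P2@[53:55]
[56] read 'b'  n6⇒n2 (fail-walked)  ** P0@[55:56]
[57] read 'b'  n2⇒n2 (fail-walked)  ** P0@[56:57]

Matches: [[7,1],[7,2],[11,0],[13,2],[14,0],[18,1],[18,2],[22,0],[23,0],[28,1],[28,2],[29,0],[34,2],[44,1],[44,2],[51,1],[51,2],[55,1],[55,2],[56,0],[57,0]]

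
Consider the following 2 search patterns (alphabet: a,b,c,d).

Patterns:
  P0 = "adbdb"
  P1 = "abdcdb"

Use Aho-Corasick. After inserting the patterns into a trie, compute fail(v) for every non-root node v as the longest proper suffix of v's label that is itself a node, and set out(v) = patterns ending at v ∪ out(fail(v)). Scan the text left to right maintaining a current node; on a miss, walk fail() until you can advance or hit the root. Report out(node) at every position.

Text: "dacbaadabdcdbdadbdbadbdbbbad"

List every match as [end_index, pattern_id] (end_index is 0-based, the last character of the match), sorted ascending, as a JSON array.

Construct AC machine:
Trie (insert patterns):
  0='ε' goto a→1
  1='a' goto b→6 d→2
  2='ad' goto b→3
  3='adb' goto d→4
  4='adbd' goto b→5
  5='adbdb' goto ·  [P0 ends]
  6='ab' goto d→7
  7='abd' goto c→8
  8='abdc' goto d→9
  9='abdcd' goto b→10
  10='abdcdb' goto ·  [P1 ends]

BFS fail/out derivation:
  n1('a'): parent n0 fail=0; on 'a' 0 → fail=0;  out ∅∪∅=∅
  n2('ad'): parent n1 fail=0; on 'd' 0 → fail=0;  out ∅∪∅=∅
  n6('ab'): parent n1 fail=0; on 'b' 0 → fail=0;  out ∅∪∅=∅
  n3('adb'): parent n2 fail=0; on 'b' 0 → fail=0;  out ∅∪∅=∅
  n7('abd'): parent n6 fail=0; on 'd' 0 → fail=0;  out ∅∪∅=∅
  n4('adbd'): parent n3 fail=0; on 'd' 0 → fail=0;  out ∅∪∅=∅
  n8('abdc'): parent n7 fail=0; on 'c' 0 → fail=0;  out ∅∪∅=∅
  n5('adbdb'): parent n4 fail=0; on 'b' 0 → fail=0;  out {0}∪∅={0}
  n9('abdcd'): parent n8 fail=0; on 'd' 0 → fail=0;  out ∅∪∅=∅
  n10('abdcdb'): parent n9 fail=0; on 'b' 0 → fail=0;  out {1}∪∅={1}

Run:
[0] read 'd'  n0⇒n0
[1] read 'a'  n0⇒n1
[2] read 'c'  n1⇒n0 ·f
[3] read 'b'  n0⇒n0
[4] read 'a'  n0⇒n1
[5] read 'a'  n1⇒n1 ·f
[6] read 'd'  n1⇒n2
[7] read 'a'  n2⇒n1 ·f
[8] read 'b'  n1⇒n6
[9] read 'd'  n6⇒n7
[10] read 'c'  n7⇒n8
[11] read 'd'  n8⇒n9
[12] read 'b'  n9⇒n10  → match P1@[7:12]
[13] read 'd'  n10⇒n0 ·f
[14] read 'a'  n0⇒n1
[15] read 'd'  n1⇒n2
[16] read 'b'  n2⇒n3
[17] read 'd'  n3⇒n4
[18] read 'b'  n4⇒n5  → match P0@[14:18]
[19] read 'a'  n5⇒n1 ·f
[20] read 'd'  n1⇒n2
[21] read 'b'  n2⇒n3
[22] read 'd'  n3⇒n4
[23] read 'b'  n4⇒n5  → match P0@[19:23]
[24] read 'b'  n5⇒n0 ·f
[25] read 'b'  n0⇒n0
[26] read 'a'  n0⇒n1
[27] read 'd'  n1⇒n2

Result: [[12,1],[18,0],[23,0]]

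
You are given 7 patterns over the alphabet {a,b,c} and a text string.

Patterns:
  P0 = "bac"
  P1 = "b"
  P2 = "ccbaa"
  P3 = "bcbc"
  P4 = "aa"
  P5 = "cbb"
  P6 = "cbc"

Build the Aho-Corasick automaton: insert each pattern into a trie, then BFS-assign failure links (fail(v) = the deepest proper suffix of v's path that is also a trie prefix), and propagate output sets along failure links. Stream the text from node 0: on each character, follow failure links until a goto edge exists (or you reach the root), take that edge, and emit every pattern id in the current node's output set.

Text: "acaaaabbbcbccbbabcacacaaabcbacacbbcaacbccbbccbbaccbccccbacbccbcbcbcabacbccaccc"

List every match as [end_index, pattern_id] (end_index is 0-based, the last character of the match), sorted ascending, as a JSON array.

Construct AC machine:
Trie nodes:
  n0 'ε': a→12 b→1 c→4
  n1 'b': a→2 c→9  ←P1
  n2 'ba': c→3
  n3 'bac': ·  ←P0
  n4 'c': b→14 c→5
  n5 'cc': b→6
  n6 'ccb': a→7
  n7 'ccba': a→8
  n8 'ccbaa': ·  ←P2
  n9 'bc': b→10
  n10 'bcb': c→11
  n11 'bcbc': ·  ←P3
  n12 'a': a→13
  n13 'aa': ·  ←P4
  n14 'cb': b→15 c→16
  n15 'cbb': ·  ←P5
  n16 'cbc': ·  ←P6

BFS fail/out derivation:
  fail(1) 'b': from fail(0)=0 chase 'b': 0 ⇒ 0;  out={1}∪out(0)={1}
  fail(4) 'c': from fail(0)=0 chase 'c': 0 ⇒ 0;  out=∅∪out(0)=∅
  fail(12) 'a': from fail(0)=0 chase 'a': 0 ⇒ 0;  out=∅∪out(0)=∅
  fail(2) 'ba': from fail(1)=0 chase 'a': 0 ⇒ 12;  out=∅∪out(12)=∅
  fail(5) 'cc': from fail(4)=0 chase 'c': 0 ⇒ 4;  out=∅∪out(4)=∅
  fail(9) 'bc': from fail(1)=0 chase 'c': 0 ⇒ 4;  out=∅∪out(4)=∅
  fail(13) 'aa': from fail(12)=0 chase 'a': 0 ⇒ 12;  out={4}∪out(12)={4}
  fail(14) 'cb': from fail(4)=0 chase 'b': 0 ⇒ 1;  out=∅∪out(1)={1}
  fail(3) 'bac': from fail(2)=12 chase 'c': 12→0 ⇒ 4;  out={0}∪out(4)={0}
  fail(6) 'ccb': from fail(5)=4 chase 'b': 4 ⇒ 14;  out=∅∪out(14)={1}
  fail(10) 'bcb': from fail(9)=4 chase 'b': 4 ⇒ 14;  out=∅∪out(14)={1}
  fail(15) 'cbb': from fail(14)=1 chase 'b': 1→0 ⇒ 1;  out={5}∪out(1)={1,5}
  fail(16) 'cbc': from fail(14)=1 chase 'c': 1 ⇒ 9;  out={6}∪out(9)={6}
  fail(7) 'ccba': from fail(6)=14 chase 'a': 14→1 ⇒ 2;  out=∅∪out(2)=∅
  fail(11) 'bcbc': from fail(10)=14 chase 'c': 14 ⇒ 16;  out={3}∪out(16)={3,6}
  fail(8) 'ccbaa': from fail(7)=2 chase 'a': 2→12 ⇒ 13;  out={2}∪out(13)={2,4}

Scan:
i=0 'a': node 0→12
i=1 'c': node 12→4 ·f
i=2 'a': node 4→12 ·f
i=3 'a': node 12→13  → match P4@[2:3]
i=4 'a': node 13→13 ·f  → match P4@[3:4]
i=5 'a': node 13→13 ·f  → match P4@[4:5]
i=6 'b': node 13→1 ·f  → match P1@[6:6]
i=7 'b': node 1→1 ·f  → match P1@[7:7]
i=8 'b': node 1→1 ·f  → match P1@[8:8]
i=9 'c': node 1→9
i=10 'b': node 9→10  → match P1@[10:10]
i=11 'c': node 10→11  → match P3@[8:11],P6@[9:11]
i=12 'c': node 11→5 ·f
i=13 'b': node 5→6  → match P1@[13:13]
i=14 'b': node 6→15 ·f  → match P1@[14:14],P5@[12:14]
i=15 'a': node 15→2 ·f
i=16 'b': node 2→1 ·f  → match P1@[16:16]
i=17 'c': node 1→9
i=18 'a': node 9→12 ·f
i=19 'c': node 12→4 ·f
i=20 'a': node 4→12 ·f
i=21 'c': node 12→4 ·f
i=22 'a': node 4→12 ·f
i=23 'a': node 12→13  → match P4@[22:23]
i=24 'a': node 13→13 ·f  → match P4@[23:24]
i=25 'b': node 13→1 ·f  → match P1@[25:25]
i=26 'c': node 1→9
i=27 'b': node 9→10  → match P1@[27:27]
i=28 'a': node 10→2 ·f
i=29 'c': node 2→3  → match P0@[27:29]
i=30 'a': node 3→12 ·f
i=31 'c': node 12→4 ·f
i=32 'b': node 4→14  → match P1@[32:32]
i=33 'b': node 14→15  → match P1@[33:33],P5@[31:33]
i=34 'c': node 15→9 ·f
i=35 'a': node 9→12 ·f
i=36 'a': node 12→13  → match P4@[35:36]
i=37 'c': node 13→4 ·f
i=38 'b': node 4→14  → match P1@[38:38]
i=39 'c': node 14→16  → match P6@[37:39]
i=40 'c': node 16→5 ·f
i=41 'b': node 5→6  → match P1@[41:41]
i=42 'b': node 6→15 ·f  → match P1@[42:42],P5@[40:42]
i=43 'c': node 15→9 ·f
i=44 'c': node 9→5 ·f
i=45 'b': node 5→6  → match P1@[45:45]
i=46 'b': node 6→15 ·f  → match P1@[46:46],P5@[44:46]
i=47 'a': node 15→2 ·f
i=48 'c': node 2→3  → match P0@[46:48]
i=49 'c': node 3→5 ·f
i=50 'b': node 5→6  → match P1@[50:50]
i=51 'c': node 6→16 ·f  → match P6@[49:51]
i=52 'c': node 16→5 ·f
i=53 'c': node 5→5 ·f
i=54 'c': node 5→5 ·f
i=55 'b': node 5→6  → match P1@[55:55]
i=56 'a': node 6→7
i=57 'c': node 7→3 ·f  → match P0@[55:57]
i=58 'b': node 3→14 ·f  → match P1@[58:58]
i=59 'c': node 14→16  → match P6@[57:59]
i=60 'c': node 16→5 ·f
i=61 'b': node 5→6  → match P1@[61:61]
i=62 'c': node 6→16 ·f  → match P6@[60:62]
i=63 'b': node 16→10 ·f  → match P1@[63:63]
i=64 'c': node 10→11  → match P3@[61:64],P6@[62:64]
i=65 'b': node 11→10 ·f  → match P1@[65:65]
i=66 'c': node 10→11  → match P3@[63:66],P6@[64:66]
i=67 'a': node 11→12 ·f
i=68 'b': node 12→1 ·f  → match P1@[68:68]
i=69 'a': node 1→2
i=70 'c': node 2→3  → match P0@[68:70]
i=71 'b': node 3→14 ·f  → match P1@[71:71]
i=72 'c': node 14→16  → match P6@[70:72]
i=73 'c': node 16→5 ·f
i=74 'a': node 5→12 ·f
i=75 'c': node 12→4 ·f
i=76 'c': node 4→5
i=77 'c': node 5→5 ·f

Result: [[3,4],[4,4],[5,4],[6,1],[7,1],[8,1],[10,1],[11,3],[11,6],[13,1],[14,1],[14,5],[16,1],[23,4],[24,4],[25,1],[27,1],[29,0],[32,1],[33,1],[33,5],[36,4],[38,1],[39,6],[41,1],[42,1],[42,5],[45,1],[46,1],[46,5],[48,0],[50,1],[51,6],[55,1],[57,0],[58,1],[59,6],[61,1],[62,6],[63,1],[64,3],[64,6],[65,1],[66,3],[66,6],[68,1],[70,0],[71,1],[72,6]]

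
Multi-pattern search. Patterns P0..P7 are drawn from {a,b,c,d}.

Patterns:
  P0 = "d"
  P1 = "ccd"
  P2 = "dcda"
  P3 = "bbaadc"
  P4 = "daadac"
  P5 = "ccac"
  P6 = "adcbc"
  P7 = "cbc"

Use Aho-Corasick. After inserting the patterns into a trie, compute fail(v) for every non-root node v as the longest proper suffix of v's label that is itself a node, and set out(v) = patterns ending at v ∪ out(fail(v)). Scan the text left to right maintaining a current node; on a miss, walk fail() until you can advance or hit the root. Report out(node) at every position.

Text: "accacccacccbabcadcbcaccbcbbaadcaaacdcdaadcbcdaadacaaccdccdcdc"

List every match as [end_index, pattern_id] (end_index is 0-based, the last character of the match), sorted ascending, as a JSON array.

Construct AC machine:
Trie nodes:
  0='ε' goto a→21 b→8 c→2 d→1
  1='d' goto a→14 c→5  ←P0
  2='c' goto b→26 c→3
  3='cc' goto a→19 d→4
  4='ccd' goto ·  ←P1
  5='dc' goto d→6
  6='dcd' goto a→7
  7='dcda' goto ·  ←P2
  8='b' goto b→9
  9='bb' goto a→10
  10='bba' goto a→11
  11='bbaa' goto d→12
  12='bbaad' goto c→13
  13='bbaadc' goto ·  ←P3
  14='da' goto a→15
  15='daa' goto d→16
  16='daad' goto a→17
  17='daada' goto c→18
  18='daadac' goto ·  ←P4
  19='cca' goto c→20
  20='ccac' goto ·  ←P5
  21='a' goto d→22
  22='ad' goto c→23
  23='adc' goto b→24
  24='adcb' goto c→25
  25='adcbc' goto ·  ←P6
  26='cb' goto c→27
  27='cbc' goto ·  ←P7

BFS fail/out derivation:
  n1('d'): parent n0 fail=0; on 'd' 0 → fail=0;  out {0}∪∅={0}
  n2('c'): parent n0 fail=0; on 'c' 0 → fail=0;  out ∅∪∅=∅
  n8('b'): parent n0 fail=0; on 'b' 0 → fail=0;  out ∅∪∅=∅
  n21('a'): parent n0 fail=0; on 'a' 0 → fail=0;  out ∅∪∅=∅
  n3('cc'): parent n2 fail=0; on 'c' 0 → fail=2;  out ∅∪∅=∅
  n5('dc'): parent n1 fail=0; on 'c' 0 → fail=2;  out ∅∪∅=∅
  n9('bb'): parent n8 fail=0; on 'b' 0 → fail=8;  out ∅∪∅=∅
  n14('da'): parent n1 fail=0; on 'a' 0 → fail=21;  out ∅∪∅=∅
  n22('ad'): parent n21 fail=0; on 'd' 0 → fail=1;  out ∅∪{0}={0}
  n26('cb'): parent n2 fail=0; on 'b' 0 → fail=8;  out ∅∪∅=∅
  n4('ccd'): parent n3 fail=2; on 'd' 2→0 → fail=1;  out {1}∪{0}={0,1}
  n6('dcd'): parent n5 fail=2; on 'd' 2→0 → fail=1;  out ∅∪{0}={0}
  n10('bba'): parent n9 fail=8; on 'a' 8→0 → fail=21;  out ∅∪∅=∅
  n15('daa'): parent n14 fail=21; on 'a' 21→0 → fail=21;  out ∅∪∅=∅
  n19('cca'): parent n3 fail=2; on 'a' 2→0 → fail=21;  out ∅∪∅=∅
  n23('adc'): parent n22 fail=1; on 'c' 1 → fail=5;  out ∅∪∅=∅
  n27('cbc'): parent n26 fail=8; on 'c' 8→0 → fail=2;  out {7}∪∅={7}
  n7('dcda'): parent n6 fail=1; on 'a' 1 → fail=14;  out {2}∪∅={2}
  n11('bbaa'): parent n10 fail=21; on 'a' 21→0 → fail=21;  out ∅∪∅=∅
  n16('daad'): parent n15 fail=21; on 'd' 21 → fail=22;  out ∅∪{0}={0}
  n20('ccac'): parent n19 fail=21; on 'c' 21→0 → fail=2;  out {5}∪∅={5}
  n24('adcb'): parent n23 fail=5; on 'b' 5→2 → fail=26;  out ∅∪∅=∅
  n12('bbaad'): parent n11 fail=21; on 'd' 21 → fail=22;  out ∅∪{0}={0}
  n17('daada'): parent n16 fail=22; on 'a' 22→1 → fail=14;  out ∅∪∅=∅
  n25('adcbc'): parent n24 fail=26; on 'c' 26 → fail=27;  out {6}∪{7}={6,7}
  n13('bbaadc'): parent n12 fail=22; on 'c' 22 → fail=23;  out {3}∪∅={3}
  n18('daadac'): parent n17 fail=14; on 'c' 14→21→0 → fail=2;  out {4}∪∅={4}

Text stream:
i=0 'a': node 0→21
i=1 'c': node 21→2 (via fail)
i=2 'c': node 2→3
i=3 'a': node 3→19
i=4 'c': node 19→20  emit P5@[1:4]
i=5 'c': node 20→3 (via fail)
i=6 'c': node 3→3 (via fail)
i=7 'a': node 3→19
i=8 'c': node 19→20  emit P5@[5:8]
i=9 'c': node 20→3 (via fail)
i=10 'c': node 3→3 (via fail)
i=11 'b': node 3→26 (via fail)
i=12 'a': node 26→21 (via fail)
i=13 'b': node 21→8 (via fail)
i=14 'c': node 8→2 (via fail)
i=15 'a': node 2→21 (via fail)
i=16 'd': node 21→22  emit P0@[16:16]
i=17 'c': node 22→23
i=18 'b': node 23→24
i=19 'c': node 24→25  emit P6@[15:19],P7@[17:19]
i=20 'a': node 25→21 (via fail)
i=21 'c': node 21→2 (via fail)
i=22 'c': node 2→3
i=23 'b': node 3→26 (via fail)
i=24 'c': node 26→27  emit P7@[22:24]
i=25 'b': node 27→26 (via fail)
i=26 'b': node 26→9 (via fail)
i=27 'a': node 9→10
i=28 'a': node 10→11
i=29 'd': node 11→12  emit P0@[29:29]
i=30 'c': node 12→13  emit P3@[25:30]
i=31 'a': node 13→21 (via fail)
i=32 'a': node 21→21 (via fail)
i=33 'a': node 21→21 (via fail)
i=34 'c': node 21→2 (via fail)
i=35 'd': node 2→1 (via fail)  emit P0@[35:35]
i=36 'c': node 1→5
i=37 'd': node 5→6  emit P0@[37:37]
i=38 'a': node 6→7  emit P2@[35:38]
i=39 'a': node 7→15 (via fail)
i=40 'd': node 15→16  emit P0@[40:40]
i=41 'c': node 16→23 (via fail)
i=42 'b': node 23→24
i=43 'c': node 24→25  emit P6@[39:43],P7@[41:43]
i=44 'd': node 25→1 (via fail)  emit P0@[44:44]
i=45 'a': node 1→14
i=46 'a': node 14→15
i=47 'd': node 15→16  emit P0@[47:47]
i=48 'a': node 16→17
i=49 'c': node 17→18  emit P4@[44:49]
i=50 'a': node 18→21 (via fail)
i=51 'a': node 21→21 (via fail)
i=52 'c': node 21→2 (via fail)
i=53 'c': node 2→3
i=54 'd': node 3→4  emit P0@[54:54],P1@[52:54]
i=55 'c': node 4→5 (via fail)
i=56 'c': node 5→3 (via fail)
i=57 'd': node 3→4  emit P0@[57:57],P1@[55:57]
i=58 'c': node 4→5 (via fail)
i=59 'd': node 5→6  emit P0@[59:59]
i=60 'c': node 6→5 (via fail)

Matches: [[4,5],[8,5],[16,0],[19,6],[19,7],[24,7],[29,0],[30,3],[35,0],[37,0],[38,2],[40,0],[43,6],[43,7],[44,0],[47,0],[49,4],[54,0],[54,1],[57,0],[57,1],[59,0]]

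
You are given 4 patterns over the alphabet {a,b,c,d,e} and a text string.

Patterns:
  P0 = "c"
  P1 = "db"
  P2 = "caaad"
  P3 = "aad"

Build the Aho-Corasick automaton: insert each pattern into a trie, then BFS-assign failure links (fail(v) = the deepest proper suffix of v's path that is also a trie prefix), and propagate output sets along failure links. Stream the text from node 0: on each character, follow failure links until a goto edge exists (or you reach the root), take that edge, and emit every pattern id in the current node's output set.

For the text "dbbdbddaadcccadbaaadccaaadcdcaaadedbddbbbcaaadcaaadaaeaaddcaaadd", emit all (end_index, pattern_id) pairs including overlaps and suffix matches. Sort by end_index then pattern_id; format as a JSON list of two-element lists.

Construct AC machine:
Trie nodes:
  0='ε' goto a→8 c→1 d→2
  1='c' goto a→4  ←P0
  2='d' goto b→3
  3='db' goto ·  ←P1
  4='ca' goto a→5
  5='caa' goto a→6
  6='caaa' goto d→7
  7='caaad' goto ·  ←P2
  8='a' goto a→9
  9='aa' goto d→10
  10='aad' goto ·  ←P3

Failure links (BFS by depth):
  n1('c'): parent n0 fail=0; on 'c' 0 → fail=0;  out {0}∪∅={0}
  n2('d'): parent n0 fail=0; on 'd' 0 → fail=0;  out ∅∪∅=∅
  n8('a'): parent n0 fail=0; on 'a' 0 → fail=0;  out ∅∪∅=∅
  n3('db'): parent n2 fail=0; on 'b' 0 → fail=0;  out {1}∪∅={1}
  n4('ca'): parent n1 fail=0; on 'a' 0 → fail=8;  out ∅∪∅=∅
  n9('aa'): parent n8 fail=0; on 'a' 0 → fail=8;  out ∅∪∅=∅
  n5('caa'): parent n4 fail=8; on 'a' 8 → fail=9;  out ∅∪∅=∅
  n10('aad'): parent n9 fail=8; on 'd' 8→0 → fail=2;  out {3}∪∅={3}
  n6('caaa'): parent n5 fail=9; on 'a' 9→8 → fail=9;  out ∅∪∅=∅
  n7('caaad'): parent n6 fail=9; on 'd' 9 → fail=10;  out {2}∪{3}={2,3}

Scan:
i=0 'd': node 0→2
i=1 'b': node 2→3  ** P1@[0:1]
i=2 'b': node 3→0 ·f
i=3 'd': node 0→2
i=4 'b': node 2→3  ** P1@[3:4]
i=5 'd': node 3→2 ·f
i=6 'd': node 2→2 ·f
i=7 'a': node 2→8 ·f
i=8 'a': node 8→9
i=9 'd': node 9→10  ** P3@[7:9]
i=10 'c': node 10→1 ·f  ** P0@[10:10]
i=11 'c': node 1→1 ·f  ** P0@[11:11]
i=12 'c': node 1→1 ·f  ** P0@[12:12]
i=13 'a': node 1→4
i=14 'd': node 4→2 ·f
i=15 'b': node 2→3  ** P1@[14:15]
i=16 'a': node 3→8 ·f
i=17 'a': node 8→9
i=18 'a': node 9→9 ·f
i=19 'd': node 9→10  ** P3@[17:19]
i=20 'c': node 10→1 ·f  ** P0@[20:20]
i=21 'c': node 1→1 ·f  ** P0@[21:21]
i=22 'a': node 1→4
i=23 'a': node 4→5
i=24 'a': node 5→6
i=25 'd': node 6→7  ** P2@[21:25],P3@[23:25]
i=26 'c': node 7→1 ·f  ** P0@[26:26]
i=27 'd': node 1→2 ·f
i=28 'c': node 2→1 ·f  ** P0@[28:28]
i=29 'a': node 1→4
i=30 'a': node 4→5
i=31 'a': node 5→6
i=32 'd': node 6→7  ** P2@[28:32],P3@[30:32]
i=33 'e': node 7→0 ·f
i=34 'd': node 0→2
i=35 'b': node 2→3  ** P1@[34:35]
i=36 'd': node 3→2 ·f
i=37 'd': node 2→2 ·f
i=38 'b': node 2→3  ** P1@[37:38]
i=39 'b': node 3→0 ·f
i=40 'b': node 0→0
i=41 'c': node 0→1  ** P0@[41:41]
i=42 'a': node 1→4
i=43 'a': node 4→5
i=44 'a': node 5→6
i=45 'd': node 6→7  ** P2@[41:45],P3@[43:45]
i=46 'c': node 7→1 ·f  ** P0@[46:46]
i=47 'a': node 1→4
i=48 'a': node 4→5
i=49 'a': node 5→6
i=50 'd': node 6→7  ** P2@[46:50],P3@[48:50]
i=51 'a': node 7→8 ·f
i=52 'a': node 8→9
i=53 'e': node 9→0 ·f
i=54 'a': node 0→8
i=55 'a': node 8→9
i=56 'd': node 9→10  ** P3@[54:56]
i=57 'd': node 10→2 ·f
i=58 'c': node 2→1 ·f  ** P0@[58:58]
i=59 'a': node 1→4
i=60 'a': node 4→5
i=61 'a': node 5→6
i=62 'd': node 6→7  ** P2@[58:62],P3@[60:62]
i=63 'd': node 7→2 ·f

Result: [[1,1],[4,1],[9,3],[10,0],[11,0],[12,0],[15,1],[19,3],[20,0],[21,0],[25,2],[25,3],[26,0],[28,0],[32,2],[32,3],[35,1],[38,1],[41,0],[45,2],[45,3],[46,0],[50,2],[50,3],[56,3],[58,0],[62,2],[62,3]]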